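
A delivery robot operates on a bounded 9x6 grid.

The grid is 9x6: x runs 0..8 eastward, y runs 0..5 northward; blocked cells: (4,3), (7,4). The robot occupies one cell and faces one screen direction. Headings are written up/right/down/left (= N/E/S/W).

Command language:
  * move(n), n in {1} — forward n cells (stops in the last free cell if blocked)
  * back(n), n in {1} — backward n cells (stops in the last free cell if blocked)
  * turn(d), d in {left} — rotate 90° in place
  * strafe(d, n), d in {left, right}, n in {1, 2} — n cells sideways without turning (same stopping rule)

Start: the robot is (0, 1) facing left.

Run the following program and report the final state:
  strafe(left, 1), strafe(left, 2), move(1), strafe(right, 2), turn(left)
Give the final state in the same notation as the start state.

begin: (0, 1) facing left
step 1 (strafe(left, 1)): (0, 0) facing left
step 2 (strafe(left, 2)): (0, 0) facing left
step 3 (move(1)): (0, 0) facing left
step 4 (strafe(right, 2)): (0, 2) facing left
step 5 (turn(left)): (0, 2) facing down

(0, 2) facing down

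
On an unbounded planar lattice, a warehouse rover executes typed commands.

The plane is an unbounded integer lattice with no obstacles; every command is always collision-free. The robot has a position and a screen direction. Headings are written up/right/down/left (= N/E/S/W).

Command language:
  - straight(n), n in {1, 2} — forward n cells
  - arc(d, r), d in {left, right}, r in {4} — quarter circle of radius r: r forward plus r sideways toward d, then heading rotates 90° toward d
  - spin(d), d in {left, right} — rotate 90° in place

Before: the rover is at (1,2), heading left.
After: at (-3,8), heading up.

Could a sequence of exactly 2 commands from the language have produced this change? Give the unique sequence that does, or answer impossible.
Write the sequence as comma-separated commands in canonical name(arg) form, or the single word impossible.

key: position moved to (-3,8) AND the heading swung to N — translation plus rotation needed
start: at (1,2), heading left
step 1 (arc(right, 4)): at (-3,6), heading up
step 2 (straight(2)): at (-3,8), heading up
all 36 alternatives checked — unique.

arc(right, 4), straight(2)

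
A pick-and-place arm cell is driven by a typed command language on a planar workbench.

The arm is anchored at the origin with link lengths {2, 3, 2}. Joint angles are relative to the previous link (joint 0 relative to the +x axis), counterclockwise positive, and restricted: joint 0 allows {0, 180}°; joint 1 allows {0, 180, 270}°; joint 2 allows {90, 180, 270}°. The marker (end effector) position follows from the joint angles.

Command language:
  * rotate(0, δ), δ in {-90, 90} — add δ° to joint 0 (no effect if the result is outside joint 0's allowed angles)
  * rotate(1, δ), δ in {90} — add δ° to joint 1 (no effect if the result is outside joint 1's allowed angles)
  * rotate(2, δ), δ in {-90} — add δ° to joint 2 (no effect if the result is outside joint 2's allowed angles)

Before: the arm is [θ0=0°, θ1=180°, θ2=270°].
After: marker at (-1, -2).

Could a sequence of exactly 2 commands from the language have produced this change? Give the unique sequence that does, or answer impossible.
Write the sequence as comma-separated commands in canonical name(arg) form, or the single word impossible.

t0: [θ0=0°, θ1=180°, θ2=270°]
t=1 rotate(2, -90) ⇒ [θ0=0°, θ1=180°, θ2=180°]
t=2 rotate(2, -90) ⇒ [θ0=0°, θ1=180°, θ2=90°]
no rival 2-sequence matches.

rotate(2, -90), rotate(2, -90)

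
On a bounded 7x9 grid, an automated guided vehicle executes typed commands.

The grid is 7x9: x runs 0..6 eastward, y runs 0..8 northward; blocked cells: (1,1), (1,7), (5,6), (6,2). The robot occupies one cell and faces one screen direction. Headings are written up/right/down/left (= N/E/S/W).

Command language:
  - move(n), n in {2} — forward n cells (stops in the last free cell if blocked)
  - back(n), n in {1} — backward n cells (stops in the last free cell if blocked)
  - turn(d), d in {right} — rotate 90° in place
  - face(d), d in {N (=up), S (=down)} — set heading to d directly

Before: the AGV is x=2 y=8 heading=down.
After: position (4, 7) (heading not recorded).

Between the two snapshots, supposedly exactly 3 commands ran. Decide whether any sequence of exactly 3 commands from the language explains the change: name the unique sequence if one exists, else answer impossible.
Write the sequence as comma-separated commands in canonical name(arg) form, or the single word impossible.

impossible

every 3-command combo misses the target.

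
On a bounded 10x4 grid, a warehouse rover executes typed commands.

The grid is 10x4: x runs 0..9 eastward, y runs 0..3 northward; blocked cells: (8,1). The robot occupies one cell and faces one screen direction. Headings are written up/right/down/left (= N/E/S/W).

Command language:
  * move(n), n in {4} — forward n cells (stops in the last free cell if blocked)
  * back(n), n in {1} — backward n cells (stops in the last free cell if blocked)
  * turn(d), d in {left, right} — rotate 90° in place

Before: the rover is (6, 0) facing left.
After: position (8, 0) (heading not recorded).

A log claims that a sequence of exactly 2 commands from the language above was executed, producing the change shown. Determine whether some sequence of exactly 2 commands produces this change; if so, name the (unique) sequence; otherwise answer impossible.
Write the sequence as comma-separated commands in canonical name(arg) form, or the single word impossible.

initial: (6, 0) facing left
1. back(1) → (7, 0) facing left
2. back(1) → (8, 0) facing left
all 16 alternatives checked — unique.

back(1), back(1)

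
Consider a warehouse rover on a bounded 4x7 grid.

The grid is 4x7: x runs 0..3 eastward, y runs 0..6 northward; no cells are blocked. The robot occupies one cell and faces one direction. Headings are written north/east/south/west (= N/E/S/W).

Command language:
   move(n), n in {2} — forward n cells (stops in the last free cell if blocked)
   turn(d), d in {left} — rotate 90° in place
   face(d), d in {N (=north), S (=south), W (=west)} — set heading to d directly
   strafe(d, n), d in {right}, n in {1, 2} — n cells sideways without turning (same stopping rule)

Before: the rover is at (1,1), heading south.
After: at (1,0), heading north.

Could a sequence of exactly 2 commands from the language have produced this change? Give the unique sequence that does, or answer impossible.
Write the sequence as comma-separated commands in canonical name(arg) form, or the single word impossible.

move(2), face(N)

key: move(2) runs into the grid edge before its full distance
from: at (1,1), heading south
step 1 (move(2)): at (1,0), heading south
step 2 (face(N)): at (1,0), heading north
no other 2-command option fits: unique.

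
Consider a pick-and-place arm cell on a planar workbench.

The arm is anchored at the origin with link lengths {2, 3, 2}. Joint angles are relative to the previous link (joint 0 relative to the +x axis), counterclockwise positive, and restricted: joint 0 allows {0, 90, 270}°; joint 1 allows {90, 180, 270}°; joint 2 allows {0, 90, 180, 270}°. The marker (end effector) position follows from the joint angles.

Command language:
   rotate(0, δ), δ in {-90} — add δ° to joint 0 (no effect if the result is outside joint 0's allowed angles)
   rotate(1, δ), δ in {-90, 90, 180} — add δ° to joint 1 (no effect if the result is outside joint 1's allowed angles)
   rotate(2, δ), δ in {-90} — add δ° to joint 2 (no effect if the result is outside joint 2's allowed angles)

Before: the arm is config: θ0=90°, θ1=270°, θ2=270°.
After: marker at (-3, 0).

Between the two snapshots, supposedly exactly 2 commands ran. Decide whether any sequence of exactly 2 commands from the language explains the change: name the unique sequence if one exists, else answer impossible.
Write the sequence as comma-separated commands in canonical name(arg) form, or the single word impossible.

from: config: θ0=90°, θ1=270°, θ2=270°
[1] after rotate(0, -90): config: θ0=0°, θ1=270°, θ2=270°
[2] after rotate(0, -90): config: θ0=270°, θ1=270°, θ2=270°
uniquely the one of 25 2-step routes that fits.

rotate(0, -90), rotate(0, -90)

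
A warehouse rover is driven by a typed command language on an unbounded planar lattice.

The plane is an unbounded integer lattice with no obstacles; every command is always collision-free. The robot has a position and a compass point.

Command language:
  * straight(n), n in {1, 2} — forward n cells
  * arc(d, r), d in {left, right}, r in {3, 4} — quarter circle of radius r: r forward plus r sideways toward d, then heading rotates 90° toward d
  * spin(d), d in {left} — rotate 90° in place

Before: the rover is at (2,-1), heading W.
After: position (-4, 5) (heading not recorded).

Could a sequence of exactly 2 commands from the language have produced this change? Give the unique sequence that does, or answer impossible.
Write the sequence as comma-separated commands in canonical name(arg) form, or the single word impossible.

key: order matters: swapping arc(right, 3) and arc(left, 3) lands elsewhere
begin: at (2,-1), heading W
t=1 arc(right, 3) ⇒ at (-1,2), heading N
t=2 arc(left, 3) ⇒ at (-4,5), heading W
no other 2-command option fits: unique.

arc(right, 3), arc(left, 3)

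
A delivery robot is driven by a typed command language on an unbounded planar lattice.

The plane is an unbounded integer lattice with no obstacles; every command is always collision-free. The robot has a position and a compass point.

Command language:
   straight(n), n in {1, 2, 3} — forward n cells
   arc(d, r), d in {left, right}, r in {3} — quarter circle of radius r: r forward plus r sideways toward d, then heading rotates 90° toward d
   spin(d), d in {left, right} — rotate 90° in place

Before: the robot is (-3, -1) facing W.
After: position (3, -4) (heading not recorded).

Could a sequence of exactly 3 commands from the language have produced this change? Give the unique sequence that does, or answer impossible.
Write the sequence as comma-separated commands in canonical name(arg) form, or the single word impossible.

key: running straight(3) before spin(left) would end elsewhere — order is forced
start: (-3, -1) facing W
1. spin(left) → (-3, -1) facing S
2. arc(left, 3) → (0, -4) facing E
3. straight(3) → (3, -4) facing E
no other 3-command option fits: unique.

spin(left), arc(left, 3), straight(3)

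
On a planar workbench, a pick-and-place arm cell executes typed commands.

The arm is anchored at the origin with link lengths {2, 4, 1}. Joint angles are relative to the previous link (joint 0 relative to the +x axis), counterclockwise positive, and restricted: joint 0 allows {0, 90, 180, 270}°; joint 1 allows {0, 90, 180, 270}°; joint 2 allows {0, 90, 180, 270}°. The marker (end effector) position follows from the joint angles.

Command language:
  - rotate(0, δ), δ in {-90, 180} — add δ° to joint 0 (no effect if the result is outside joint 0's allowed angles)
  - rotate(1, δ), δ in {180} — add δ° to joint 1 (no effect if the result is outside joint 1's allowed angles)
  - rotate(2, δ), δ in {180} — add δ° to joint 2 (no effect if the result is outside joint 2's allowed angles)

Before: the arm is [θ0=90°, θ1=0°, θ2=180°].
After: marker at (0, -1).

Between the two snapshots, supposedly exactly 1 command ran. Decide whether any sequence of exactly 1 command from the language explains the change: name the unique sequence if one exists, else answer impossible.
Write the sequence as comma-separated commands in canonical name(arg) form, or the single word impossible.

t0: [θ0=90°, θ1=0°, θ2=180°]
t=1 rotate(1, 180) ⇒ [θ0=90°, θ1=180°, θ2=180°]
no other 1-command option fits: unique.

rotate(1, 180)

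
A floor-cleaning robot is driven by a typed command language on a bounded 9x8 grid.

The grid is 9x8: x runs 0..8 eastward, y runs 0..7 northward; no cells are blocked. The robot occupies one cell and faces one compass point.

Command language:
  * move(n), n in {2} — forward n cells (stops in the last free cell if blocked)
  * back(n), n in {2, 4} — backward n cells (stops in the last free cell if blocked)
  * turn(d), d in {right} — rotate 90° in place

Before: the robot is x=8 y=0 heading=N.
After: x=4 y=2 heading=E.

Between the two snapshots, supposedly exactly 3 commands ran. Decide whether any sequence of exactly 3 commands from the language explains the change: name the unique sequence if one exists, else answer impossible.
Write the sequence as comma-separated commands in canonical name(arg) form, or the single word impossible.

move(2), turn(right), back(4)

key: running back(4) before move(2) would end elsewhere — order is forced
from: x=8 y=0 heading=N
[1] after move(2): x=8 y=2 heading=N
[2] after turn(right): x=8 y=2 heading=E
[3] after back(4): x=4 y=2 heading=E
all 64 alternatives checked — unique.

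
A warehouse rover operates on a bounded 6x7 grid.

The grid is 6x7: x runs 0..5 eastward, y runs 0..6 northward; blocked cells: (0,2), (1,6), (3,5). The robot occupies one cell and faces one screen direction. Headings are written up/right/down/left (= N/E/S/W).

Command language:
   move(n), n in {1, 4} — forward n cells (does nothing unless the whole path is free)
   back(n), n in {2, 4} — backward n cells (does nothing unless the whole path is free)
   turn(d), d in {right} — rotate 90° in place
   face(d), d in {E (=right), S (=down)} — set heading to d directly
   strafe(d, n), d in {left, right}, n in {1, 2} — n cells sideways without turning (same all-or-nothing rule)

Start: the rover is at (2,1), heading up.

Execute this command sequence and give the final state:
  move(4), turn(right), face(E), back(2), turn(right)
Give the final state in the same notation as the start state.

at (0,5), heading down

t0: at (2,1), heading up
step 1 (move(4)): at (2,5), heading up
step 2 (turn(right)): at (2,5), heading right
step 3 (face(E)): at (2,5), heading right
step 4 (back(2)): at (0,5), heading right
step 5 (turn(right)): at (0,5), heading down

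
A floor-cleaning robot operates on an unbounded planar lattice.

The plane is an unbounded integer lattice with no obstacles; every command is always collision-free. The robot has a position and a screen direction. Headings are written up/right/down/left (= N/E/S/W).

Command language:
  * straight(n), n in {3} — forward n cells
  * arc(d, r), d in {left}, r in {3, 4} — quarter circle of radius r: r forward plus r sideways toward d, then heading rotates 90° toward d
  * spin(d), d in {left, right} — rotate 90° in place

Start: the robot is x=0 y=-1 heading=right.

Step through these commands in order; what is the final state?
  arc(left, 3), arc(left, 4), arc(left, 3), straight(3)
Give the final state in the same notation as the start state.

start: x=0 y=-1 heading=right
1. arc(left, 3) → x=3 y=2 heading=up
2. arc(left, 4) → x=-1 y=6 heading=left
3. arc(left, 3) → x=-4 y=3 heading=down
4. straight(3) → x=-4 y=0 heading=down

x=-4 y=0 heading=down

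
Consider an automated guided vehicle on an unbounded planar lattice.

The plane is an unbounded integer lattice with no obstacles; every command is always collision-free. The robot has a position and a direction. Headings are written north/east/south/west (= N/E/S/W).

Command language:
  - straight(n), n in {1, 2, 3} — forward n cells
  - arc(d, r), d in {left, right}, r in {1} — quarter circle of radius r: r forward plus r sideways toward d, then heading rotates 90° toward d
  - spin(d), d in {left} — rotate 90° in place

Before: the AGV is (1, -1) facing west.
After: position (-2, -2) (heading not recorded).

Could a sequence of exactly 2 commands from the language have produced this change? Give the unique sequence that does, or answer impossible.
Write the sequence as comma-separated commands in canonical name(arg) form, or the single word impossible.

straight(2), arc(left, 1)

key: running arc(left, 1) before straight(2) would end elsewhere — order is forced
from: (1, -1) facing west
1. straight(2) → (-1, -1) facing west
2. arc(left, 1) → (-2, -2) facing south
no rival 2-sequence matches.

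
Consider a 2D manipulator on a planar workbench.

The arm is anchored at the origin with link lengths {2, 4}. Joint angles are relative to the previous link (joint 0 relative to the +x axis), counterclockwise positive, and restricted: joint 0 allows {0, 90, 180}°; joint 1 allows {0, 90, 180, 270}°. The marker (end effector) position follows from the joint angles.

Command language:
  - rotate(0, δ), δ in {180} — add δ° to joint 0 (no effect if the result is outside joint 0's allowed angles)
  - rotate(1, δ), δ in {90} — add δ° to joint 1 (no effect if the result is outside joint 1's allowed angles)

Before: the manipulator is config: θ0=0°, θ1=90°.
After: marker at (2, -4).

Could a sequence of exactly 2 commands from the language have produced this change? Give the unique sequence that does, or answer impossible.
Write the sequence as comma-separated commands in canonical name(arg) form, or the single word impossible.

rotate(1, 90), rotate(1, 90)

start: config: θ0=0°, θ1=90°
[1] after rotate(1, 90): config: θ0=0°, θ1=180°
[2] after rotate(1, 90): config: θ0=0°, θ1=270°
uniquely the one of 4 2-step routes that fits.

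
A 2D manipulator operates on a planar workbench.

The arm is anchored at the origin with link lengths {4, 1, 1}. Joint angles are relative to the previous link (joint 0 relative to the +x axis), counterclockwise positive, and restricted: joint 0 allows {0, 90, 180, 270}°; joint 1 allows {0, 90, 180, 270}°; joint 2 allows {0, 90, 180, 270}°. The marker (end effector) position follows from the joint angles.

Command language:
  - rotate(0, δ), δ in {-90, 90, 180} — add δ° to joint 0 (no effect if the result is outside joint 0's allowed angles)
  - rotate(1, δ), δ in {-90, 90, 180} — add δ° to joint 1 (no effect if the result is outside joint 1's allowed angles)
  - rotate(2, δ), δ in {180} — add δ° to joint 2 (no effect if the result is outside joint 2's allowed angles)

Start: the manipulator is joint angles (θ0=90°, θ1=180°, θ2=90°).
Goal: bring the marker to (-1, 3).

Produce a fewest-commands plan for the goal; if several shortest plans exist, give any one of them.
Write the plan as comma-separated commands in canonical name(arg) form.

begin: joint angles (θ0=90°, θ1=180°, θ2=90°)
[1] after rotate(2, 180): joint angles (θ0=90°, θ1=180°, θ2=270°)
no 0-step plan works, so 1 is optimal.

rotate(2, 180)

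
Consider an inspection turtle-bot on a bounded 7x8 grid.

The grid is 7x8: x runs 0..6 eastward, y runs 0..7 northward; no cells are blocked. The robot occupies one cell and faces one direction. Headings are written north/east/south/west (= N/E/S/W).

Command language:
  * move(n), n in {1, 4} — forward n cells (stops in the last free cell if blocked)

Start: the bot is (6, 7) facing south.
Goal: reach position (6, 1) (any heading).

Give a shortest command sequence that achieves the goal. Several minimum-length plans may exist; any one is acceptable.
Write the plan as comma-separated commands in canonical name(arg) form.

start: (6, 7) facing south
step 1 (move(1)): (6, 6) facing south
step 2 (move(1)): (6, 5) facing south
step 3 (move(4)): (6, 1) facing south
no 2-step plan works, so 3 is optimal.

move(1), move(1), move(4)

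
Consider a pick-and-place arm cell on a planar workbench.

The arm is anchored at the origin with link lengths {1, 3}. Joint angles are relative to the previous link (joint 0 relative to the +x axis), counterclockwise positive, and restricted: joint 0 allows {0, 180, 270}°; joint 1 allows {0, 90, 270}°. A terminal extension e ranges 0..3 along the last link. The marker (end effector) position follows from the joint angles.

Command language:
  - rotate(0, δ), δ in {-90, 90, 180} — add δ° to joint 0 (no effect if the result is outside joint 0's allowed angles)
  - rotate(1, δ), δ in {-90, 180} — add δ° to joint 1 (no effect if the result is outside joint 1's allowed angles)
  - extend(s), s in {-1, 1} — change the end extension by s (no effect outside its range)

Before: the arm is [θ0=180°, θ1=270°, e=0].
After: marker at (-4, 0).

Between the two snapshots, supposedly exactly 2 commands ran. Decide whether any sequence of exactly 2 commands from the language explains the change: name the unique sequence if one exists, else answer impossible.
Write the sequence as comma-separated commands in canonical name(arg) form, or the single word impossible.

key: running rotate(1, -90) before rotate(1, 180) would end elsewhere — order is forced
initial: [θ0=180°, θ1=270°, e=0]
1. rotate(1, 180) → [θ0=180°, θ1=90°, e=0]
2. rotate(1, -90) → [θ0=180°, θ1=0°, e=0]
no other 2-command option fits: unique.

rotate(1, 180), rotate(1, -90)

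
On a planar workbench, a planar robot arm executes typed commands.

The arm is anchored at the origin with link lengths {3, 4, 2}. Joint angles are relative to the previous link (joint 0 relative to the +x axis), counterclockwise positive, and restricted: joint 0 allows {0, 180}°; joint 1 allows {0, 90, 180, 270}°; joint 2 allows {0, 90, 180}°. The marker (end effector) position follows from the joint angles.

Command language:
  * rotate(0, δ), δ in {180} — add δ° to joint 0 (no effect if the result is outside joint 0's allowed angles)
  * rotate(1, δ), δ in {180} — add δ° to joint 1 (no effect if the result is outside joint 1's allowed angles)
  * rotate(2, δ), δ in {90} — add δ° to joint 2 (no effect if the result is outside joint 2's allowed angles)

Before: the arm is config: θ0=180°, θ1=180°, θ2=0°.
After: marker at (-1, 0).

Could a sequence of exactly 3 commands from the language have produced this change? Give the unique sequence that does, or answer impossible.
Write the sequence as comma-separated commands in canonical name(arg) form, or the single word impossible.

begin: config: θ0=180°, θ1=180°, θ2=0°
1. rotate(2, 90) → config: θ0=180°, θ1=180°, θ2=90°
2. rotate(2, 90) → config: θ0=180°, θ1=180°, θ2=180°
3. rotate(2, 90) → config: θ0=180°, θ1=180°, θ2=180°
all 27 alternatives checked — unique.

rotate(2, 90), rotate(2, 90), rotate(2, 90)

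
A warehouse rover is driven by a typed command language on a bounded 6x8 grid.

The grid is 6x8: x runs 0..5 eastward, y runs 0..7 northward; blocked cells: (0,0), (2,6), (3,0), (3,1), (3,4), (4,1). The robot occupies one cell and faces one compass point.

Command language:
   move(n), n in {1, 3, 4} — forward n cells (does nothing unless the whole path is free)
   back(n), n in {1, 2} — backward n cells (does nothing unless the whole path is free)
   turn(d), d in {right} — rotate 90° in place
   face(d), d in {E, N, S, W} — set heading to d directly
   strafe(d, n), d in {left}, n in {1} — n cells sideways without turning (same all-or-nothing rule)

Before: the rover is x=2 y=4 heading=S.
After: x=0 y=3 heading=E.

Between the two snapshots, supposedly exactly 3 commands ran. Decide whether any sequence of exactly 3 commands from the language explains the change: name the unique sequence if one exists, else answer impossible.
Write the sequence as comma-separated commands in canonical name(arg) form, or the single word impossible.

key: running back(2) before move(1) would end elsewhere — order is forced
begin: x=2 y=4 heading=S
t=1 move(1) ⇒ x=2 y=3 heading=S
t=2 face(E) ⇒ x=2 y=3 heading=E
t=3 back(2) ⇒ x=0 y=3 heading=E
no other 3-command option fits: unique.

move(1), face(E), back(2)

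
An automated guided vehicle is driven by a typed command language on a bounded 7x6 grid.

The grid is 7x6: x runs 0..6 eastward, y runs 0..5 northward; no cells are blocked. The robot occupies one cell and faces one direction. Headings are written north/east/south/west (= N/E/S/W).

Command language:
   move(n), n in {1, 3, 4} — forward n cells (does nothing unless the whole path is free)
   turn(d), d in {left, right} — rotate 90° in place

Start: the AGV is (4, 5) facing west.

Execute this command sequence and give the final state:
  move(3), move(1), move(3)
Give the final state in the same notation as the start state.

(0, 5) facing west

from: (4, 5) facing west
t=1 move(3) ⇒ (1, 5) facing west
t=2 move(1) ⇒ (0, 5) facing west
t=3 move(3) ⇒ (0, 5) facing west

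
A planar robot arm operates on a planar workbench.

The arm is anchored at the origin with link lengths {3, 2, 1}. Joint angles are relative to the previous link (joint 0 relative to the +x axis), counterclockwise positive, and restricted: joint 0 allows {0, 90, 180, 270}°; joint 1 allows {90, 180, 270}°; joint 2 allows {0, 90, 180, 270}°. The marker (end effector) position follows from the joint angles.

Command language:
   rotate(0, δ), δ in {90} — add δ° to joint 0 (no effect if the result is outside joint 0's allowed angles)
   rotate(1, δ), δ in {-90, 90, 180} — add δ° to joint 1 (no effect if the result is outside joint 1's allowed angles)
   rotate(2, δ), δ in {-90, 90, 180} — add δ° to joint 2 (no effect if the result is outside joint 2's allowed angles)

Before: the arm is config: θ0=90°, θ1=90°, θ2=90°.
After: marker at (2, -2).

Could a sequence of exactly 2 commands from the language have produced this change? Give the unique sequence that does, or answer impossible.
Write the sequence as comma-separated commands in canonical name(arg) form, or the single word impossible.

rotate(0, 90), rotate(0, 90)

begin: config: θ0=90°, θ1=90°, θ2=90°
step 1 (rotate(0, 90)): config: θ0=180°, θ1=90°, θ2=90°
step 2 (rotate(0, 90)): config: θ0=270°, θ1=90°, θ2=90°
no rival 2-sequence matches.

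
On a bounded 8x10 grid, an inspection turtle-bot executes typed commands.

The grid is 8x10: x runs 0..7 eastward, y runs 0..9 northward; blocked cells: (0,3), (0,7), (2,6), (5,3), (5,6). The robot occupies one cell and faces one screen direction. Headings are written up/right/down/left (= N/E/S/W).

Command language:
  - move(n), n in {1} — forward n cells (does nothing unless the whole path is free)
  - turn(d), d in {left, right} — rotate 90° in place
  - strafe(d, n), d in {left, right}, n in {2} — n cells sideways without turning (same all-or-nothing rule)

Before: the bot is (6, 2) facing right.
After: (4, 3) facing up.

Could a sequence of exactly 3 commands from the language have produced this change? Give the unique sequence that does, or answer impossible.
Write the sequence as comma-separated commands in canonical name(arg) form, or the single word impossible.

key: cell and facing (now N) both changed — the 3 commands mix motion and turning
begin: (6, 2) facing right
[1] after turn(left): (6, 2) facing up
[2] after strafe(left, 2): (4, 2) facing up
[3] after move(1): (4, 3) facing up
uniquely the one of 125 3-step routes that fits.

turn(left), strafe(left, 2), move(1)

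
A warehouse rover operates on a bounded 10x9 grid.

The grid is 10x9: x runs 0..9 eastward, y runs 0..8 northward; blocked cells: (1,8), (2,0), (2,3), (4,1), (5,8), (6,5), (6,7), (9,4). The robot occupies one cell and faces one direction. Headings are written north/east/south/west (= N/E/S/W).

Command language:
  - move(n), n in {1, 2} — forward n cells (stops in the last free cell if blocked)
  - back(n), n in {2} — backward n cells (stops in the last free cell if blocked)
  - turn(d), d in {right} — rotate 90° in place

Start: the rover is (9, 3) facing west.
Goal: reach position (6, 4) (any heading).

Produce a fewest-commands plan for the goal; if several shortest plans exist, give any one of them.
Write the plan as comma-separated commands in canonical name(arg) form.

move(2), move(1), turn(right), move(2)

start: (9, 3) facing west
step 1 (move(2)): (7, 3) facing west
step 2 (move(1)): (6, 3) facing west
step 3 (turn(right)): (6, 3) facing north
step 4 (move(2)): (6, 4) facing north
shorter routes all fall short; 4 is best.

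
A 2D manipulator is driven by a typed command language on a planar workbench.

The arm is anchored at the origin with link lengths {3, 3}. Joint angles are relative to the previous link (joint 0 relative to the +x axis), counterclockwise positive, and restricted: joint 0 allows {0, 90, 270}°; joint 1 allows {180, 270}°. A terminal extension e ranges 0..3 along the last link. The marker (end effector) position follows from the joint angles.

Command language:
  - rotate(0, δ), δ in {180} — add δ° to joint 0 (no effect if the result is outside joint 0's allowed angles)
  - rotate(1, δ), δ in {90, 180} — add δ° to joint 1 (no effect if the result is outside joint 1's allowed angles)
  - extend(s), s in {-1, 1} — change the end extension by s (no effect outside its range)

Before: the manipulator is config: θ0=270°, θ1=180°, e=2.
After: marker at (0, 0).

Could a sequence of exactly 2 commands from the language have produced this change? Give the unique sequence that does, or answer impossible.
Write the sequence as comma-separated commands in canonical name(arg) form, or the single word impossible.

extend(-1), extend(-1)

begin: config: θ0=270°, θ1=180°, e=2
[1] after extend(-1): config: θ0=270°, θ1=180°, e=1
[2] after extend(-1): config: θ0=270°, θ1=180°, e=0
uniquely the one of 25 2-step routes that fits.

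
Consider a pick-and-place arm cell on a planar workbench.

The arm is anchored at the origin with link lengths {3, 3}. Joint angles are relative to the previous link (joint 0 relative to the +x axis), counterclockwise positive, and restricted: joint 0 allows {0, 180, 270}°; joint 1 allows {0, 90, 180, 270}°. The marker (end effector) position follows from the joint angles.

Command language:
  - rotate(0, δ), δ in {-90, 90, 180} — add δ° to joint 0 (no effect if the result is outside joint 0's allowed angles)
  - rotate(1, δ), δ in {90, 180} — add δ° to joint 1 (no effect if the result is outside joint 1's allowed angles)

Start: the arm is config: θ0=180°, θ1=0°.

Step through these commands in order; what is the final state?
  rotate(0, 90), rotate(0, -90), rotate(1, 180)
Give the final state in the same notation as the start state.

config: θ0=180°, θ1=180°

begin: config: θ0=180°, θ1=0°
[1] after rotate(0, 90): config: θ0=270°, θ1=0°
[2] after rotate(0, -90): config: θ0=180°, θ1=0°
[3] after rotate(1, 180): config: θ0=180°, θ1=180°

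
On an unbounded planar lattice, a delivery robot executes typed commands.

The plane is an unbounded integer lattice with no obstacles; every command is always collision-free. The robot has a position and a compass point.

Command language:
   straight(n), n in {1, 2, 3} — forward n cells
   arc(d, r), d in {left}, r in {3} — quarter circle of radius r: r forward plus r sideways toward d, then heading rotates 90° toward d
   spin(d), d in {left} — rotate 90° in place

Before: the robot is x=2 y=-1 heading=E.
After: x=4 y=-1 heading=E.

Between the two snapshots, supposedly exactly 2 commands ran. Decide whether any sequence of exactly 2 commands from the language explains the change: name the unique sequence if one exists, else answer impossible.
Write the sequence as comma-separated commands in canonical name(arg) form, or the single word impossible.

key: still facing E at the end — nothing in the sequence rotates
t0: x=2 y=-1 heading=E
[1] after straight(1): x=3 y=-1 heading=E
[2] after straight(1): x=4 y=-1 heading=E
no rival 2-sequence matches.

straight(1), straight(1)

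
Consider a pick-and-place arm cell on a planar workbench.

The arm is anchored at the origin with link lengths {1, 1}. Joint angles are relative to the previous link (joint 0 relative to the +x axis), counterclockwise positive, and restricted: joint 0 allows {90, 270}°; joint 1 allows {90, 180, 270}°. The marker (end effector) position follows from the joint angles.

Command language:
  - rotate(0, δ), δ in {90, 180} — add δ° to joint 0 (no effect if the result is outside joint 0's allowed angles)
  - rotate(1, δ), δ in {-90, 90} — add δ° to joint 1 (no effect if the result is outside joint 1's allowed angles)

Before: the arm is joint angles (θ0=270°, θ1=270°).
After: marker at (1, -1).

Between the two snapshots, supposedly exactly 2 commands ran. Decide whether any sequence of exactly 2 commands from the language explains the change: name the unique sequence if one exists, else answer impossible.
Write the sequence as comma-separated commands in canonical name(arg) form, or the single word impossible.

from: joint angles (θ0=270°, θ1=270°)
1. rotate(1, -90) → joint angles (θ0=270°, θ1=180°)
2. rotate(1, -90) → joint angles (θ0=270°, θ1=90°)
no other 2-command option fits: unique.

rotate(1, -90), rotate(1, -90)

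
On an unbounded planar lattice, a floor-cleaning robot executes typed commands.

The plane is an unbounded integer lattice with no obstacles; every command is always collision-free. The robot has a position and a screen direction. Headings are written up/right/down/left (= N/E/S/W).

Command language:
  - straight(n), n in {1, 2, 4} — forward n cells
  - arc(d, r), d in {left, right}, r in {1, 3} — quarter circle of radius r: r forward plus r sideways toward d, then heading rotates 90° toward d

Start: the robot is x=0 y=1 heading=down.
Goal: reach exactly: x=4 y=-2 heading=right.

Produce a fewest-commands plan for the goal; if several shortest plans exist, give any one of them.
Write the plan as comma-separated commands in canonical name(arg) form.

t0: x=0 y=1 heading=down
t=1 arc(left, 3) ⇒ x=3 y=-2 heading=right
t=2 straight(1) ⇒ x=4 y=-2 heading=right
no 1-step plan works, so 2 is optimal.

arc(left, 3), straight(1)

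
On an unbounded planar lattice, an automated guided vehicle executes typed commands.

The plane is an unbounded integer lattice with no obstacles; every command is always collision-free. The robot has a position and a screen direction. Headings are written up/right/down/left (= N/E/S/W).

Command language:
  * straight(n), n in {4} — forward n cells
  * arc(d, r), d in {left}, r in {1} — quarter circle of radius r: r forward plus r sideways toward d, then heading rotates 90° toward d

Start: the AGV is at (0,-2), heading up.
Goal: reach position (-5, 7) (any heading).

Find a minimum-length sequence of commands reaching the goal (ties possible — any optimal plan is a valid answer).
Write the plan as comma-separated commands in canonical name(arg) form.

begin: at (0,-2), heading up
1. straight(4) → at (0,2), heading up
2. straight(4) → at (0,6), heading up
3. arc(left, 1) → at (-1,7), heading left
4. straight(4) → at (-5,7), heading left
nothing shorter than 4 reaches the goal.

straight(4), straight(4), arc(left, 1), straight(4)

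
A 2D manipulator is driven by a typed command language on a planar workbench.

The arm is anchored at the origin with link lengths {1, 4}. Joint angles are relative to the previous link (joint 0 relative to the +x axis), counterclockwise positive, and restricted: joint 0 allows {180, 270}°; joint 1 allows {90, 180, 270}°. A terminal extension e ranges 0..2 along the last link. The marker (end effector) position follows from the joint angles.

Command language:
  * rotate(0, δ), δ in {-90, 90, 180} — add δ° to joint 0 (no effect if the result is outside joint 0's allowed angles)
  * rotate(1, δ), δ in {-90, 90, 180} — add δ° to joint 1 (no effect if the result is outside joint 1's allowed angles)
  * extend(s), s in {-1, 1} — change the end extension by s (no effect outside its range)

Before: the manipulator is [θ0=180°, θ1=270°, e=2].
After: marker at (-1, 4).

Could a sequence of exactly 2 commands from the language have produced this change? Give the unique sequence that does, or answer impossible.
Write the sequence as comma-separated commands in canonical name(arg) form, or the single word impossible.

extend(-1), extend(-1)

start: [θ0=180°, θ1=270°, e=2]
step 1 (extend(-1)): [θ0=180°, θ1=270°, e=1]
step 2 (extend(-1)): [θ0=180°, θ1=270°, e=0]
all 64 alternatives checked — unique.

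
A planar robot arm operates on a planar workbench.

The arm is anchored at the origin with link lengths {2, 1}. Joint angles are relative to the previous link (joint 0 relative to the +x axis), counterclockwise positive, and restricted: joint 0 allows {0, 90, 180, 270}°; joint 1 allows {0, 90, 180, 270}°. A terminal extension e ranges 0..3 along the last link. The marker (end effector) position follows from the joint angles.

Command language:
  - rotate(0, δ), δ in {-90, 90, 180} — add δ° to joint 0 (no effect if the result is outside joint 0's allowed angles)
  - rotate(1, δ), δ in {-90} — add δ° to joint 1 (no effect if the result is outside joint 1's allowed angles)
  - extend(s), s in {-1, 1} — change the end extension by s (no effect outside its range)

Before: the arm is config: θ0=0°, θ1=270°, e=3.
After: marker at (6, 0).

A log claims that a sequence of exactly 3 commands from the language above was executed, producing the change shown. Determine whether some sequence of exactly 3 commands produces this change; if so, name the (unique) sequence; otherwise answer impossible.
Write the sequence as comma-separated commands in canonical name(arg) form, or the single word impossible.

initial: config: θ0=0°, θ1=270°, e=3
1. rotate(1, -90) → config: θ0=0°, θ1=180°, e=3
2. rotate(1, -90) → config: θ0=0°, θ1=90°, e=3
3. rotate(1, -90) → config: θ0=0°, θ1=0°, e=3
no other 3-command option fits: unique.

rotate(1, -90), rotate(1, -90), rotate(1, -90)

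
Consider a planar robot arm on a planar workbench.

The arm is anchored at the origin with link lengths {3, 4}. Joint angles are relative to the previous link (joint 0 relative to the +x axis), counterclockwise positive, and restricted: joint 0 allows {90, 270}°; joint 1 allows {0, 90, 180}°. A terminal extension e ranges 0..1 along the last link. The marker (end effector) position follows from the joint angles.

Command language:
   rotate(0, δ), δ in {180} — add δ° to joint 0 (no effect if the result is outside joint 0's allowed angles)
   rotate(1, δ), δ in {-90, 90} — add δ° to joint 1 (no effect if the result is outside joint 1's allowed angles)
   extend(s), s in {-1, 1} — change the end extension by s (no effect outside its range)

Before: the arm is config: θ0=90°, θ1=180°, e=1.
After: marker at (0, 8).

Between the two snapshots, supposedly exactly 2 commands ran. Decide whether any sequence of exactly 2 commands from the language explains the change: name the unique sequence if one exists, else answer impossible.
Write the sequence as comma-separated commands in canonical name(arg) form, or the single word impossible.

rotate(1, -90), rotate(1, -90)

initial: config: θ0=90°, θ1=180°, e=1
t=1 rotate(1, -90) ⇒ config: θ0=90°, θ1=90°, e=1
t=2 rotate(1, -90) ⇒ config: θ0=90°, θ1=0°, e=1
no other 2-command option fits: unique.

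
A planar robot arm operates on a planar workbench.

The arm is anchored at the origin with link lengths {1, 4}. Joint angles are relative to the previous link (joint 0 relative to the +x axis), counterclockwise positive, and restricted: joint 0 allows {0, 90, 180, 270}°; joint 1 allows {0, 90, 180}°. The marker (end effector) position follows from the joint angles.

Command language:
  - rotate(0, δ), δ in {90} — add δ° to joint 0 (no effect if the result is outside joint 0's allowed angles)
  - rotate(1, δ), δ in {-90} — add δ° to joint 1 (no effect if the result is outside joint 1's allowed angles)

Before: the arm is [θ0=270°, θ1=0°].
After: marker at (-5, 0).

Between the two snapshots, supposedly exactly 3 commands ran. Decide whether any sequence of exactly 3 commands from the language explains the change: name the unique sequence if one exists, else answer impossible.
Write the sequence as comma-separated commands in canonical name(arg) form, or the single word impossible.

initial: [θ0=270°, θ1=0°]
step 1 (rotate(0, 90)): [θ0=0°, θ1=0°]
step 2 (rotate(0, 90)): [θ0=90°, θ1=0°]
step 3 (rotate(0, 90)): [θ0=180°, θ1=0°]
no other 3-command option fits: unique.

rotate(0, 90), rotate(0, 90), rotate(0, 90)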